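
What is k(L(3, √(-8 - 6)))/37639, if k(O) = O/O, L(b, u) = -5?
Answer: 1/37639 ≈ 2.6568e-5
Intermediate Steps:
k(O) = 1
k(L(3, √(-8 - 6)))/37639 = 1/37639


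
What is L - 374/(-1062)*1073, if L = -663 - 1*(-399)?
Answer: 60467/531 ≈ 113.87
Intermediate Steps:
L = -264 (L = -663 + 399 = -264)
L - 374/(-1062)*1073 = -264 - 374/(-1062)*1073 = -264 - 374*(-1/1062)*1073 = -264 + (187/531)*1073 = -264 + 200651/531 = 60467/531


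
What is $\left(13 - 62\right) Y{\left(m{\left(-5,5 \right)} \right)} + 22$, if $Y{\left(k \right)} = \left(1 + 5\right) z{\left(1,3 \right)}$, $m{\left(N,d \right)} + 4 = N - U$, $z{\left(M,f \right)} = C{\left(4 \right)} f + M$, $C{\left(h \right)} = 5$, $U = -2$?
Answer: $-4682$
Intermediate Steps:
$z{\left(M,f \right)} = M + 5 f$ ($z{\left(M,f \right)} = 5 f + M = M + 5 f$)
$m{\left(N,d \right)} = -2 + N$ ($m{\left(N,d \right)} = -4 + \left(N - -2\right) = -4 + \left(N + 2\right) = -4 + \left(2 + N\right) = -2 + N$)
$Y{\left(k \right)} = 96$ ($Y{\left(k \right)} = \left(1 + 5\right) \left(1 + 5 \cdot 3\right) = 6 \left(1 + 15\right) = 6 \cdot 16 = 96$)
$\left(13 - 62\right) Y{\left(m{\left(-5,5 \right)} \right)} + 22 = \left(13 - 62\right) 96 + 22 = \left(-49\right) 96 + 22 = -4704 + 22 = -4682$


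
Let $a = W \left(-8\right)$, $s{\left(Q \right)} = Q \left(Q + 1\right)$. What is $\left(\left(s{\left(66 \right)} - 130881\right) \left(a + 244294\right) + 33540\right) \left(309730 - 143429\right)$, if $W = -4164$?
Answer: $-5838120268751814$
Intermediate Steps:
$s{\left(Q \right)} = Q \left(1 + Q\right)$
$a = 33312$ ($a = \left(-4164\right) \left(-8\right) = 33312$)
$\left(\left(s{\left(66 \right)} - 130881\right) \left(a + 244294\right) + 33540\right) \left(309730 - 143429\right) = \left(\left(66 \left(1 + 66\right) - 130881\right) \left(33312 + 244294\right) + 33540\right) \left(309730 - 143429\right) = \left(\left(66 \cdot 67 - 130881\right) 277606 + 33540\right) 166301 = \left(\left(4422 - 130881\right) 277606 + 33540\right) 166301 = \left(\left(-126459\right) 277606 + 33540\right) 166301 = \left(-35105777154 + 33540\right) 166301 = \left(-35105743614\right) 166301 = -5838120268751814$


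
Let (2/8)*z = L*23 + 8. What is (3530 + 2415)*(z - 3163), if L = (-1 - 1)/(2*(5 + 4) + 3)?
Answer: -391983575/21 ≈ -1.8666e+7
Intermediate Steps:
L = -2/21 (L = -2/(2*9 + 3) = -2/(18 + 3) = -2/21 ≈ -0.095238)
z = 488/21 (z = 4*(-2/21*23 + 8) = 4*(-46/21 + 8) = 4*(122/21) = 488/21 ≈ 23.238)
(3530 + 2415)*(z - 3163) = (3530 + 2415)*(488/21 - 3163) = 5945*(-65935/21) = -391983575/21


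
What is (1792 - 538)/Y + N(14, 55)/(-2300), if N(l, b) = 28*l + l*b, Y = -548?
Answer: -220061/78775 ≈ -2.7935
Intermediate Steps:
N(l, b) = 28*l + b*l
(1792 - 538)/Y + N(14, 55)/(-2300) = (1792 - 538)/(-548) + (14*(28 + 55))/(-2300) = 1254*(-1/548) + (14*83)*(-1/2300) = -627/274 + 1162*(-1/2300) = -627/274 - 581/1150 = -220061/78775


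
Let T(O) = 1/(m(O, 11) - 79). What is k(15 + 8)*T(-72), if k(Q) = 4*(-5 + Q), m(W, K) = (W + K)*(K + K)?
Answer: -72/1421 ≈ -0.050669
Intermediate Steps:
m(W, K) = 2*K*(K + W) (m(W, K) = (K + W)*(2*K) = 2*K*(K + W))
k(Q) = -20 + 4*Q
T(O) = 1/(163 + 22*O) (T(O) = 1/(2*11*(11 + O) - 79) = 1/((242 + 22*O) - 79) = 1/(163 + 22*O))
k(15 + 8)*T(-72) = (-20 + 4*(15 + 8))/(163 + 22*(-72)) = (-20 + 4*23)/(163 - 1584) = (-20 + 92)/(-1421) = 72*(-1/1421) = -72/1421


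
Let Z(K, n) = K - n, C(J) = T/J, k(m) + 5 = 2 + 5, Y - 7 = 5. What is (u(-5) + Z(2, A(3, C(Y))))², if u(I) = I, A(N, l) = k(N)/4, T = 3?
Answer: 49/4 ≈ 12.250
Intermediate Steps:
Y = 12 (Y = 7 + 5 = 12)
k(m) = 2 (k(m) = -5 + (2 + 5) = -5 + 7 = 2)
C(J) = 3/J
A(N, l) = ½ (A(N, l) = 2/4 = 2*(¼) = ½)
(u(-5) + Z(2, A(3, C(Y))))² = (-5 + (2 - 1*½))² = (-5 + (2 - ½))² = (-5 + 3/2)² = (-7/2)² = 49/4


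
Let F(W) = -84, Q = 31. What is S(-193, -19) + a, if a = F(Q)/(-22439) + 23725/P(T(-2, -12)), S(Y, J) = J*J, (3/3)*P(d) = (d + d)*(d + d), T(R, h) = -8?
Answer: 2606109403/5744384 ≈ 453.68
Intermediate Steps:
P(d) = 4*d² (P(d) = (d + d)*(d + d) = (2*d)*(2*d) = 4*d²)
S(Y, J) = J²
a = 532386779/5744384 (a = -84/(-22439) + 23725/((4*(-8)²)) = -84*(-1/22439) + 23725/((4*64)) = 84/22439 + 23725/256 = 532386779/5744384 ≈ 92.680)
S(-193, -19) + a = (-19)² + 532386779/5744384 = 361 + 532386779/5744384 = 2606109403/5744384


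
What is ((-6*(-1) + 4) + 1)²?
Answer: 121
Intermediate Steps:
((-6*(-1) + 4) + 1)² = ((6 + 4) + 1)² = (10 + 1)² = 11² = 121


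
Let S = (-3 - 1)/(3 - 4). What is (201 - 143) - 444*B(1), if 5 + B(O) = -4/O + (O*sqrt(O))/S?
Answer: 3943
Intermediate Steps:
S = 4 (S = -4/(-1) = -4*(-1) = 4)
B(O) = -5 - 4/O + O**(3/2)/4 (B(O) = -5 + (-4/O + (O*sqrt(O))/4) = -5 + (-4/O + O**(3/2)*(1/4)) = -5 + (-4/O + O**(3/2)/4) = -5 - 4/O + O**(3/2)/4)
(201 - 143) - 444*B(1) = (201 - 143) - 444*(-5 - 4/1 + 1**(3/2)/4) = 58 - 444*(-5 - 4*1 + (1/4)*1) = 58 - 444*(-5 - 4 + 1/4) = 58 - 444*(-35/4) = 58 + 3885 = 3943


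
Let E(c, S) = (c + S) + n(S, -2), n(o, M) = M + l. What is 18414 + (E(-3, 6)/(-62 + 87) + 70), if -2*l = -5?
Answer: 924207/50 ≈ 18484.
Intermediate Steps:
l = 5/2 (l = -1/2*(-5) = 5/2 ≈ 2.5000)
n(o, M) = 5/2 + M (n(o, M) = M + 5/2 = 5/2 + M)
E(c, S) = 1/2 + S + c (E(c, S) = (c + S) + (5/2 - 2) = (S + c) + 1/2 = 1/2 + S + c)
18414 + (E(-3, 6)/(-62 + 87) + 70) = 18414 + ((1/2 + 6 - 3)/(-62 + 87) + 70) = 18414 + ((7/2)/25 + 70) = 18414 + ((7/2)*(1/25) + 70) = 18414 + (7/50 + 70) = 18414 + 3507/50 = 924207/50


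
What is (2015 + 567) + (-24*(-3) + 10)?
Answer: 2664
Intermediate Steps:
(2015 + 567) + (-24*(-3) + 10) = 2582 + (72 + 10) = 2582 + 82 = 2664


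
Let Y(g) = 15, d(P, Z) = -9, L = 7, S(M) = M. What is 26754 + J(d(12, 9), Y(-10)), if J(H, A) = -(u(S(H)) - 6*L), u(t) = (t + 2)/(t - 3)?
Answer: 321545/12 ≈ 26795.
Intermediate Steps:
u(t) = (2 + t)/(-3 + t)
J(H, A) = 42 - (2 + H)/(-3 + H) (J(H, A) = -((2 + H)/(-3 + H) - 6*7) = -((2 + H)/(-3 + H) - 42) = -(-42 + (2 + H)/(-3 + H)) = 42 - (2 + H)/(-3 + H))
26754 + J(d(12, 9), Y(-10)) = 26754 + (-128 + 41*(-9))/(-3 - 9) = 26754 + (-128 - 369)/(-12) = 26754 - 1/12*(-497) = 26754 + 497/12 = 321545/12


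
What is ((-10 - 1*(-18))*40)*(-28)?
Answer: -8960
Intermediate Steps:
((-10 - 1*(-18))*40)*(-28) = ((-10 + 18)*40)*(-28) = (8*40)*(-28) = 320*(-28) = -8960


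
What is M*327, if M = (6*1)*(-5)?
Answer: -9810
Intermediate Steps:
M = -30 (M = 6*(-5) = -30)
M*327 = -30*327 = -9810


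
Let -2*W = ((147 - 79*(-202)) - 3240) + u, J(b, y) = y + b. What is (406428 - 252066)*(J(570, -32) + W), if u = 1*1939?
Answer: -1059540768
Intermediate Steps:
J(b, y) = b + y
u = 1939
W = -7402 (W = -(((147 - 79*(-202)) - 3240) + 1939)/2 = -(((147 + 15958) - 3240) + 1939)/2 = -((16105 - 3240) + 1939)/2 = -(12865 + 1939)/2 = -½*14804 = -7402)
(406428 - 252066)*(J(570, -32) + W) = (406428 - 252066)*((570 - 32) - 7402) = 154362*(538 - 7402) = 154362*(-6864) = -1059540768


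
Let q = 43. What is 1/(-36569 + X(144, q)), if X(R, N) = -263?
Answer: -1/36832 ≈ -2.7150e-5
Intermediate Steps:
1/(-36569 + X(144, q)) = 1/(-36569 - 263) = 1/(-36832) = -1/36832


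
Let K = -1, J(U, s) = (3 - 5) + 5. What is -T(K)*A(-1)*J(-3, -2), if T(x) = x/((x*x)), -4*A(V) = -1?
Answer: ¾ ≈ 0.75000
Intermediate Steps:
J(U, s) = 3 (J(U, s) = -2 + 5 = 3)
A(V) = ¼ (A(V) = -¼*(-1) = ¼)
T(x) = 1/x (T(x) = x/(x²) = x/x² = 1/x)
-T(K)*A(-1)*J(-3, -2) = -(¼)/(-1)*3 = -(-1*¼)*3 = -(-1)*3/4 = -1*(-¾) = ¾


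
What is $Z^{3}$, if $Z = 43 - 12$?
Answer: $29791$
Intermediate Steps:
$Z = 31$ ($Z = 43 - 12 = 31$)
$Z^{3} = 31^{3} = 29791$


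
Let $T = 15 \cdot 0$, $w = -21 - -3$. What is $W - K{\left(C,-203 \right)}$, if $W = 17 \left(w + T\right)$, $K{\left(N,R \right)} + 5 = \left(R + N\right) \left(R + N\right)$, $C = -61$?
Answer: $-69997$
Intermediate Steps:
$w = -18$ ($w = -21 + 3 = -18$)
$T = 0$
$K{\left(N,R \right)} = -5 + \left(N + R\right)^{2}$ ($K{\left(N,R \right)} = -5 + \left(R + N\right) \left(R + N\right) = -5 + \left(N + R\right) \left(N + R\right) = -5 + \left(N + R\right)^{2}$)
$W = -306$ ($W = 17 \left(-18 + 0\right) = 17 \left(-18\right) = -306$)
$W - K{\left(C,-203 \right)} = -306 - \left(-5 + \left(-61 - 203\right)^{2}\right) = -306 - \left(-5 + \left(-264\right)^{2}\right) = -306 - \left(-5 + 69696\right) = -306 - 69691 = -69997$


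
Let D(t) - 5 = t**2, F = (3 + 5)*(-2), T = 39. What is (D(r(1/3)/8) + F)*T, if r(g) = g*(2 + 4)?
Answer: -6825/16 ≈ -426.56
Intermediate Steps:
F = -16 (F = 8*(-2) = -16)
r(g) = 6*g (r(g) = g*6 = 6*g)
D(t) = 5 + t**2
(D(r(1/3)/8) + F)*T = ((5 + ((6/3)/8)**2) - 16)*39 = ((5 + ((6*(1/3))*(1/8))**2) - 16)*39 = ((5 + (2*(1/8))**2) - 16)*39 = ((5 + (1/4)**2) - 16)*39 = ((5 + 1/16) - 16)*39 = (81/16 - 16)*39 = -175/16*39 = -6825/16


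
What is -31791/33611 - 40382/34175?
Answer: -2443736827/1148655925 ≈ -2.1275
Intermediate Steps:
-31791/33611 - 40382/34175 = -2443736827/1148655925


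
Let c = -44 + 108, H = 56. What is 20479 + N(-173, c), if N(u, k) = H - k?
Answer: 20471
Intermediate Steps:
c = 64
N(u, k) = 56 - k
20479 + N(-173, c) = 20479 + (56 - 1*64) = 20479 + (56 - 64) = 20479 - 8 = 20471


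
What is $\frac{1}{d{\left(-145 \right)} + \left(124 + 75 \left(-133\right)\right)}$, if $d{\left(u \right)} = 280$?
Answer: $- \frac{1}{9571} \approx -0.00010448$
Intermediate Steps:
$\frac{1}{d{\left(-145 \right)} + \left(124 + 75 \left(-133\right)\right)} = \frac{1}{280 + \left(124 + 75 \left(-133\right)\right)} = \frac{1}{280 + \left(124 - 9975\right)} = \frac{1}{280 - 9851} = \frac{1}{-9571} = - \frac{1}{9571}$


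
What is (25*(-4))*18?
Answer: -1800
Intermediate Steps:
(25*(-4))*18 = -100*18 = -1800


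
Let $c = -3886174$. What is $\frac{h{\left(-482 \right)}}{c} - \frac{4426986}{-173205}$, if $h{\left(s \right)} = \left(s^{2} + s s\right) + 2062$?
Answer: $\frac{2853866897669}{112184127945} \approx 25.439$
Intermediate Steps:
$h{\left(s \right)} = 2062 + 2 s^{2}$ ($h{\left(s \right)} = \left(s^{2} + s^{2}\right) + 2062 = 2 s^{2} + 2062 = 2062 + 2 s^{2}$)
$\frac{h{\left(-482 \right)}}{c} - \frac{4426986}{-173205} = \frac{2062 + 2 \left(-482\right)^{2}}{-3886174} - \frac{4426986}{-173205} = \left(2062 + 2 \cdot 232324\right) \left(- \frac{1}{3886174}\right) - - \frac{1475662}{57735} = \left(2062 + 464648\right) \left(- \frac{1}{3886174}\right) + \frac{1475662}{57735} = 466710 \left(- \frac{1}{3886174}\right) + \frac{1475662}{57735} = - \frac{233355}{1943087} + \frac{1475662}{57735} = \frac{2853866897669}{112184127945}$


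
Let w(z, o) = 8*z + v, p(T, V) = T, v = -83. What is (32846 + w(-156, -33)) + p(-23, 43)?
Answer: 31492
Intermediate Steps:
w(z, o) = -83 + 8*z (w(z, o) = 8*z - 83 = -83 + 8*z)
(32846 + w(-156, -33)) + p(-23, 43) = (32846 + (-83 + 8*(-156))) - 23 = (32846 + (-83 - 1248)) - 23 = (32846 - 1331) - 23 = 31515 - 23 = 31492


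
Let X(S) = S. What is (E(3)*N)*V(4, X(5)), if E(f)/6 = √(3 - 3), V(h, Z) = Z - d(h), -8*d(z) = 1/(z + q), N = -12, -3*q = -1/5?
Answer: 0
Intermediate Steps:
q = 1/15 (q = -(-1)/(3*5) = -⅓*(-⅕) = 1/15 ≈ 0.066667)
d(z) = -1/(8*(1/15 + z)) (d(z) = -1/(8*(z + 1/15)) = -1/(8*(1/15 + z)))
V(h, Z) = Z + 15/(8 + 120*h) (V(h, Z) = Z - (-15)/(8 + 120*h) = Z + 15/(8 + 120*h))
E(f) = 0 (E(f) = 6*√(3 - 3) = 6*√0 = 6*0 = 0)
(E(3)*N)*V(4, X(5)) = (0*(-12))*((15 + 8*5*(1 + 15*4))/(8*(1 + 15*4))) = 0*((15 + 8*5*(1 + 60))/(8*(1 + 60))) = 0*((⅛)*(15 + 8*5*61)/61) = 0*((⅛)*(1/61)*(15 + 2440)) = 0*((⅛)*(1/61)*2455) = 0*(2455/488) = 0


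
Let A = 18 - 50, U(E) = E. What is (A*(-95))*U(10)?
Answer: 30400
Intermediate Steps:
A = -32
(A*(-95))*U(10) = -32*(-95)*10 = 3040*10 = 30400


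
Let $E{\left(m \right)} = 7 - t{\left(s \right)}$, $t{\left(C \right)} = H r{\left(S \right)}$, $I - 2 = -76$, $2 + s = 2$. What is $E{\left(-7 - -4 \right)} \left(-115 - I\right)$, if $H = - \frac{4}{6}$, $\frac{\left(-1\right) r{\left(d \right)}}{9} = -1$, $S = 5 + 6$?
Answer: $-533$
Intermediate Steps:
$s = 0$ ($s = -2 + 2 = 0$)
$I = -74$ ($I = 2 - 76 = -74$)
$S = 11$
$r{\left(d \right)} = 9$ ($r{\left(d \right)} = \left(-9\right) \left(-1\right) = 9$)
$H = - \frac{2}{3}$ ($H = \left(-4\right) \frac{1}{6} = - \frac{2}{3} \approx -0.66667$)
$t{\left(C \right)} = -6$ ($t{\left(C \right)} = \left(- \frac{2}{3}\right) 9 = -6$)
$E{\left(m \right)} = 13$ ($E{\left(m \right)} = 7 - -6 = 7 + 6 = 13$)
$E{\left(-7 - -4 \right)} \left(-115 - I\right) = 13 \left(-115 - -74\right) = 13 \left(-115 + 74\right) = 13 \left(-41\right) = -533$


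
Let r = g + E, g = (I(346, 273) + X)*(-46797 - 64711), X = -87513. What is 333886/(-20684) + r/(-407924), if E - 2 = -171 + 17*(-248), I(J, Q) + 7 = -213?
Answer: -50621565436575/2109375004 ≈ -23998.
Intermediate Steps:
I(J, Q) = -220 (I(J, Q) = -7 - 213 = -220)
E = -4385 (E = 2 + (-171 + 17*(-248)) = 2 + (-171 - 4216) = 2 - 4387 = -4385)
g = 9782931364 (g = (-220 - 87513)*(-46797 - 64711) = -87733*(-111508) = 9782931364)
r = 9782926979 (r = 9782931364 - 4385 = 9782926979)
333886/(-20684) + r/(-407924) = 333886/(-20684) + 9782926979/(-407924) = 333886*(-1/20684) + 9782926979*(-1/407924) = -166943/10342 - 9782926979/407924 = -50621565436575/2109375004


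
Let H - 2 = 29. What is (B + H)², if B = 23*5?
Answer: 21316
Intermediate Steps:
H = 31 (H = 2 + 29 = 31)
B = 115
(B + H)² = (115 + 31)² = 146² = 21316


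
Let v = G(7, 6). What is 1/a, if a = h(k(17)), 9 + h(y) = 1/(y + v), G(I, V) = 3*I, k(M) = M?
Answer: -38/341 ≈ -0.11144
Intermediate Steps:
v = 21 (v = 3*7 = 21)
h(y) = -9 + 1/(21 + y) (h(y) = -9 + 1/(y + 21) = -9 + 1/(21 + y))
a = -341/38 (a = (-188 - 9*17)/(21 + 17) = (-188 - 153)/38 = (1/38)*(-341) = -341/38 ≈ -8.9737)
1/a = 1/(-341/38) = -38/341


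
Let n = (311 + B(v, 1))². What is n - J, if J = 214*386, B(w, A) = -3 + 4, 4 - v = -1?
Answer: 14740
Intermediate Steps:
v = 5 (v = 4 - 1*(-1) = 4 + 1 = 5)
B(w, A) = 1
n = 97344 (n = (311 + 1)² = 312² = 97344)
J = 82604
n - J = 97344 - 1*82604 = 97344 - 82604 = 14740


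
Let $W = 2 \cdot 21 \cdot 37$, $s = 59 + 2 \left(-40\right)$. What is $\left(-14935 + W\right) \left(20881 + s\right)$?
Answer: $-279127660$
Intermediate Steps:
$s = -21$ ($s = 59 - 80 = -21$)
$W = 1554$ ($W = 42 \cdot 37 = 1554$)
$\left(-14935 + W\right) \left(20881 + s\right) = \left(-14935 + 1554\right) \left(20881 - 21\right) = \left(-13381\right) 20860 = -279127660$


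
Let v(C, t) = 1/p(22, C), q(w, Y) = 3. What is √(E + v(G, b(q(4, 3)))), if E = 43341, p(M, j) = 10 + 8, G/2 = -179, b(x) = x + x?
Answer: √1560278/6 ≈ 208.19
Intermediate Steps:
b(x) = 2*x
G = -358 (G = 2*(-179) = -358)
p(M, j) = 18
v(C, t) = 1/18
√(E + v(G, b(q(4, 3)))) = √(43341 + 1/18) = √(780139/18) = √1560278/6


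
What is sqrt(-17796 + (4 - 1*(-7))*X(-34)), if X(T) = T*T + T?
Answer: 3*I*sqrt(606) ≈ 73.851*I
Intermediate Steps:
X(T) = T + T**2 (X(T) = T**2 + T = T + T**2)
sqrt(-17796 + (4 - 1*(-7))*X(-34)) = sqrt(-17796 + (4 - 1*(-7))*(-34*(1 - 34))) = sqrt(-17796 + (4 + 7)*(-34*(-33))) = sqrt(-17796 + 11*1122) = sqrt(-17796 + 12342) = sqrt(-5454) = 3*I*sqrt(606)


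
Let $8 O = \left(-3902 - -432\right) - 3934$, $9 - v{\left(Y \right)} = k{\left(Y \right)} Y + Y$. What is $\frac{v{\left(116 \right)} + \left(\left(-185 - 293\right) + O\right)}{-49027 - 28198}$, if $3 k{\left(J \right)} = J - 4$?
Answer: $\frac{35047}{463350} \approx 0.075638$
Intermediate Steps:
$k{\left(J \right)} = - \frac{4}{3} + \frac{J}{3}$ ($k{\left(J \right)} = \frac{J - 4}{3} = \frac{-4 + J}{3} = - \frac{4}{3} + \frac{J}{3}$)
$v{\left(Y \right)} = 9 - Y - Y \left(- \frac{4}{3} + \frac{Y}{3}\right)$ ($v{\left(Y \right)} = 9 - \left(\left(- \frac{4}{3} + \frac{Y}{3}\right) Y + Y\right) = 9 - \left(Y \left(- \frac{4}{3} + \frac{Y}{3}\right) + Y\right) = 9 - \left(Y + Y \left(- \frac{4}{3} + \frac{Y}{3}\right)\right) = 9 - Y - Y \left(- \frac{4}{3} + \frac{Y}{3}\right)$)
$O = - \frac{1851}{2}$ ($O = \frac{\left(-3902 - -432\right) - 3934}{8} = \frac{\left(-3902 + 432\right) - 3934}{8} = \frac{-3470 - 3934}{8} = \frac{1}{8} \left(-7404\right) = - \frac{1851}{2} \approx -925.5$)
$\frac{v{\left(116 \right)} + \left(\left(-185 - 293\right) + O\right)}{-49027 - 28198} = \frac{\left(9 - \frac{116^{2}}{3} + \frac{1}{3} \cdot 116\right) - \frac{2807}{2}}{-49027 - 28198} = \frac{\left(9 - \frac{13456}{3} + \frac{116}{3}\right) - \frac{2807}{2}}{-77225} = \left(\left(9 - \frac{13456}{3} + \frac{116}{3}\right) - \frac{2807}{2}\right) \left(- \frac{1}{77225}\right) = \left(- \frac{13313}{3} - \frac{2807}{2}\right) \left(- \frac{1}{77225}\right) = \left(- \frac{35047}{6}\right) \left(- \frac{1}{77225}\right) = \frac{35047}{463350}$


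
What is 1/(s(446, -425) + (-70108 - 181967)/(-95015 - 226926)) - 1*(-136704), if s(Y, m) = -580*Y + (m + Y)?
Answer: 11383709135933035/83272685044 ≈ 1.3670e+5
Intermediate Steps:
s(Y, m) = m - 579*Y (s(Y, m) = -580*Y + (Y + m) = m - 579*Y)
1/(s(446, -425) + (-70108 - 181967)/(-95015 - 226926)) - 1*(-136704) = 1/((-425 - 579*446) + (-70108 - 181967)/(-95015 - 226926)) - 1*(-136704) = 1/((-425 - 258234) - 252075/(-321941)) + 136704 = 1/(-258659 - 252075*(-1/321941)) + 136704 = 1/(-258659 + 252075/321941) + 136704 = 1/(-83272685044/321941) + 136704 = -321941/83272685044 + 136704 = 11383709135933035/83272685044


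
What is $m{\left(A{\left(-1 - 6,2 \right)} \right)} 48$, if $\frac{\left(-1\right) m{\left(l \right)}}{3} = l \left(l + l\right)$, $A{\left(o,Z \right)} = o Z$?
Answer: $-56448$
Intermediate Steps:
$A{\left(o,Z \right)} = Z o$
$m{\left(l \right)} = - 6 l^{2}$ ($m{\left(l \right)} = - 3 l \left(l + l\right) = - 3 l 2 l = - 3 \cdot 2 l^{2} = - 6 l^{2}$)
$m{\left(A{\left(-1 - 6,2 \right)} \right)} 48 = - 6 \left(2 \left(-1 - 6\right)\right)^{2} \cdot 48 = - 6 \left(2 \left(-7\right)\right)^{2} \cdot 48 = - 6 \left(-14\right)^{2} \cdot 48 = \left(-6\right) 196 \cdot 48 = \left(-1176\right) 48 = -56448$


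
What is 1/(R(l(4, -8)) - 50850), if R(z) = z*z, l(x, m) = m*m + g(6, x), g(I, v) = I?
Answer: -1/45950 ≈ -2.1763e-5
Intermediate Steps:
l(x, m) = 6 + m² (l(x, m) = m*m + 6 = m² + 6 = 6 + m²)
R(z) = z²
1/(R(l(4, -8)) - 50850) = 1/((6 + (-8)²)² - 50850) = 1/((6 + 64)² - 50850) = 1/(70² - 50850) = 1/(4900 - 50850) = 1/(-45950) = -1/45950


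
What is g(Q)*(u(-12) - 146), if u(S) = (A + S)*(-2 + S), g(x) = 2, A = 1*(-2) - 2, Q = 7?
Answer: 156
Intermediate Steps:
A = -4 (A = -2 - 2 = -4)
u(S) = (-4 + S)*(-2 + S)
g(Q)*(u(-12) - 146) = 2*((8 + (-12)**2 - 6*(-12)) - 146) = 2*((8 + 144 + 72) - 146) = 2*(224 - 146) = 2*78 = 156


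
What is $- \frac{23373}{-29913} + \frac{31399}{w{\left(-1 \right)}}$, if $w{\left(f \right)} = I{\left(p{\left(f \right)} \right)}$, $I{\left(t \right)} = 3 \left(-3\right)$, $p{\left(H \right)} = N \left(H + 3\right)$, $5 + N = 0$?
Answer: $- \frac{313009310}{89739} \approx -3488.0$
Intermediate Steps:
$N = -5$ ($N = -5 + 0 = -5$)
$p{\left(H \right)} = -15 - 5 H$ ($p{\left(H \right)} = - 5 \left(H + 3\right) = - 5 \left(3 + H\right) = -15 - 5 H$)
$I{\left(t \right)} = -9$
$w{\left(f \right)} = -9$
$- \frac{23373}{-29913} + \frac{31399}{w{\left(-1 \right)}} = - \frac{23373}{-29913} + \frac{31399}{-9} = \left(-23373\right) \left(- \frac{1}{29913}\right) + 31399 \left(- \frac{1}{9}\right) = \frac{7791}{9971} - \frac{31399}{9} = - \frac{313009310}{89739}$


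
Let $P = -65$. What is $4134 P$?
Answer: $-268710$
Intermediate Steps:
$4134 P = 4134 \left(-65\right) = -268710$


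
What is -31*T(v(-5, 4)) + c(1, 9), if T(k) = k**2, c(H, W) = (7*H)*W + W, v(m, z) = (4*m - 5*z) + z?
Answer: -40104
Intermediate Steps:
v(m, z) = -4*z + 4*m (v(m, z) = (-5*z + 4*m) + z = -4*z + 4*m)
c(H, W) = W + 7*H*W (c(H, W) = 7*H*W + W = W + 7*H*W)
-31*T(v(-5, 4)) + c(1, 9) = -31*(-4*4 + 4*(-5))**2 + 9*(1 + 7*1) = -31*(-16 - 20)**2 + 9*(1 + 7) = -31*(-36)**2 + 9*8 = -31*1296 + 72 = -40176 + 72 = -40104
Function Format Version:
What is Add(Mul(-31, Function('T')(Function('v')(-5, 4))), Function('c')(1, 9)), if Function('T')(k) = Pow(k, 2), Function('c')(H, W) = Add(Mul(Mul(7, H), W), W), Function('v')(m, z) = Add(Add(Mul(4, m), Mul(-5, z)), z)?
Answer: -40104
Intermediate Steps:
Function('v')(m, z) = Add(Mul(-4, z), Mul(4, m)) (Function('v')(m, z) = Add(Add(Mul(-5, z), Mul(4, m)), z) = Add(Mul(-4, z), Mul(4, m)))
Function('c')(H, W) = Add(W, Mul(7, H, W)) (Function('c')(H, W) = Add(Mul(7, H, W), W) = Add(W, Mul(7, H, W)))
Add(Mul(-31, Function('T')(Function('v')(-5, 4))), Function('c')(1, 9)) = Add(Mul(-31, Pow(Add(Mul(-4, 4), Mul(4, -5)), 2)), Mul(9, Add(1, Mul(7, 1)))) = Add(Mul(-31, Pow(Add(-16, -20), 2)), Mul(9, Add(1, 7))) = Add(Mul(-31, Pow(-36, 2)), Mul(9, 8)) = Add(Mul(-31, 1296), 72) = Add(-40176, 72) = -40104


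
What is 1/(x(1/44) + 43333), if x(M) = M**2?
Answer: 1936/83892689 ≈ 2.3077e-5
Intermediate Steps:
1/(x(1/44) + 43333) = 1/((1/44)**2 + 43333) = 1/(1/1936 + 43333) = 1/(83892689/1936) = 1936/83892689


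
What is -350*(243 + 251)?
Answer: -172900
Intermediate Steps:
-350*(243 + 251) = -350*494 = -172900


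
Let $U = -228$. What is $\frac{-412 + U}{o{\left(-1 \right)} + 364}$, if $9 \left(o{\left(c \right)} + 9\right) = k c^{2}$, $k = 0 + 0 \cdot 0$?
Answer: $- \frac{128}{71} \approx -1.8028$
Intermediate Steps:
$k = 0$ ($k = 0 + 0 = 0$)
$o{\left(c \right)} = -9$ ($o{\left(c \right)} = -9 + \frac{0 c^{2}}{9} = -9 + \frac{1}{9} \cdot 0 = -9 + 0 = -9$)
$\frac{-412 + U}{o{\left(-1 \right)} + 364} = \frac{-412 - 228}{-9 + 364} = - \frac{640}{355} = \left(-640\right) \frac{1}{355} = - \frac{128}{71}$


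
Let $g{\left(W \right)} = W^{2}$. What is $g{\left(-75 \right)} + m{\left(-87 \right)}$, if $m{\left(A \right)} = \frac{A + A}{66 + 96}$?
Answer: $\frac{151846}{27} \approx 5623.9$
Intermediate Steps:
$m{\left(A \right)} = \frac{A}{81}$ ($m{\left(A \right)} = \frac{2 A}{162} = 2 A \frac{1}{162} = \frac{A}{81}$)
$g{\left(-75 \right)} + m{\left(-87 \right)} = \left(-75\right)^{2} + \frac{1}{81} \left(-87\right) = 5625 - \frac{29}{27} = \frac{151846}{27}$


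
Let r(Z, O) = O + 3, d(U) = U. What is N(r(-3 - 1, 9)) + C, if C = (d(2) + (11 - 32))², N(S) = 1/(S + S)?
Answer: 8665/24 ≈ 361.04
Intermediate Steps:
r(Z, O) = 3 + O
N(S) = 1/(2*S)
C = 361 (C = (2 + (11 - 32))² = (2 - 21)² = (-19)² = 361)
N(r(-3 - 1, 9)) + C = 1/(2*(3 + 9)) + 361 = (½)/12 + 361 = (½)*(1/12) + 361 = 1/24 + 361 = 8665/24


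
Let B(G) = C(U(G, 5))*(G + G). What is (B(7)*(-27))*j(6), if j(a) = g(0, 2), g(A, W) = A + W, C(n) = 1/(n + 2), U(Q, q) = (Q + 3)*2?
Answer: -378/11 ≈ -34.364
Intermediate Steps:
U(Q, q) = 6 + 2*Q (U(Q, q) = (3 + Q)*2 = 6 + 2*Q)
C(n) = 1/(2 + n)
j(a) = 2 (j(a) = 0 + 2 = 2)
B(G) = 2*G/(8 + 2*G) (B(G) = (G + G)/(2 + (6 + 2*G)) = (2*G)/(8 + 2*G) = 2*G/(8 + 2*G))
(B(7)*(-27))*j(6) = ((7/(4 + 7))*(-27))*2 = ((7/11)*(-27))*2 = -189/11*2 = -378/11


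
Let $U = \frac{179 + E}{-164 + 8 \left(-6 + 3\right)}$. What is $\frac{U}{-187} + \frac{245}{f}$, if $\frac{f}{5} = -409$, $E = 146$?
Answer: $- \frac{1589719}{14378804} \approx -0.11056$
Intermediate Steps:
$f = -2045$ ($f = 5 \left(-409\right) = -2045$)
$U = - \frac{325}{188}$ ($U = \frac{179 + 146}{-164 + 8 \left(-6 + 3\right)} = \frac{325}{-164 + 8 \left(-3\right)} = \frac{325}{-164 - 24} = \frac{325}{-188} = 325 \left(- \frac{1}{188}\right) = - \frac{325}{188} \approx -1.7287$)
$\frac{U}{-187} + \frac{245}{f} = - \frac{325}{188 \left(-187\right)} + \frac{245}{-2045} = \left(- \frac{325}{188}\right) \left(- \frac{1}{187}\right) + 245 \left(- \frac{1}{2045}\right) = \frac{325}{35156} - \frac{49}{409} = - \frac{1589719}{14378804}$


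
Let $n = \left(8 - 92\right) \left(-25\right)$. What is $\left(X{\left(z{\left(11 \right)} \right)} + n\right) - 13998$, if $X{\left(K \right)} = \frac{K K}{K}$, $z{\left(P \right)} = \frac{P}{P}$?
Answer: $-11897$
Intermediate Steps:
$z{\left(P \right)} = 1$
$n = 2100$ ($n = \left(-84\right) \left(-25\right) = 2100$)
$X{\left(K \right)} = K$ ($X{\left(K \right)} = \frac{K^{2}}{K} = K$)
$\left(X{\left(z{\left(11 \right)} \right)} + n\right) - 13998 = \left(1 + 2100\right) - 13998 = 2101 - 13998 = -11897$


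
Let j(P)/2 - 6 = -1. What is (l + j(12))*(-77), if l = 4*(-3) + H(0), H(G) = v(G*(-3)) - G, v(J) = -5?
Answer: 539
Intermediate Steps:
j(P) = 10 (j(P) = 12 + 2*(-1) = 12 - 2 = 10)
H(G) = -5 - G
l = -17 (l = 4*(-3) + (-5 - 1*0) = -12 + (-5 + 0) = -12 - 5 = -17)
(l + j(12))*(-77) = (-17 + 10)*(-77) = -7*(-77) = 539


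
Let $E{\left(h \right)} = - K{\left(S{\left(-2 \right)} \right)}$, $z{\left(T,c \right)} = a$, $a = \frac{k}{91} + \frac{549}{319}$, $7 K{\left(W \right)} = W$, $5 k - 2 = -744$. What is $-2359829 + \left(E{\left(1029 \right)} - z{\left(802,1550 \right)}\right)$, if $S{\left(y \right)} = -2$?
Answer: $- \frac{342517351832}{145145} \approx -2.3598 \cdot 10^{6}$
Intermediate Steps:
$k = - \frac{742}{5}$ ($k = \frac{2}{5} + \frac{1}{5} \left(-744\right) = \frac{2}{5} - \frac{744}{5} = - \frac{742}{5} \approx -148.4$)
$K{\left(W \right)} = \frac{W}{7}$
$a = \frac{1871}{20735}$ ($a = - \frac{742}{5 \cdot 91} + \frac{549}{319} = \left(- \frac{742}{5}\right) \frac{1}{91} + 549 \cdot \frac{1}{319} = - \frac{106}{65} + \frac{549}{319} = \frac{1871}{20735} \approx 0.090234$)
$z{\left(T,c \right)} = \frac{1871}{20735}$
$E{\left(h \right)} = \frac{2}{7}$ ($E{\left(h \right)} = - \frac{-2}{7} = \left(-1\right) \left(- \frac{2}{7}\right) = \frac{2}{7}$)
$-2359829 + \left(E{\left(1029 \right)} - z{\left(802,1550 \right)}\right) = -2359829 + \left(\frac{2}{7} - \frac{1871}{20735}\right) = -2359829 + \frac{28373}{145145} = - \frac{342517351832}{145145}$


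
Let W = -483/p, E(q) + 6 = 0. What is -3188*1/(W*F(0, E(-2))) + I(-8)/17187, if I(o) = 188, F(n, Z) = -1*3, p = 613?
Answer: -11195773072/8301321 ≈ -1348.7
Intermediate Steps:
E(q) = -6 (E(q) = -6 + 0 = -6)
F(n, Z) = -3
W = -483/613 ≈ -0.78793
-3188*1/(W*F(0, E(-2))) + I(-8)/17187 = -3188/((-3*(-483/613))) + 188/17187 = -3188/1449/613 + 188*(1/17187) = -3188*613/1449 + 188/17187 = -1954244/1449 + 188/17187 = -11195773072/8301321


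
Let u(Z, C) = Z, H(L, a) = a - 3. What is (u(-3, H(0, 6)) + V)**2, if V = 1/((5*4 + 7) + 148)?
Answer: 274576/30625 ≈ 8.9657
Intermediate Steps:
H(L, a) = -3 + a
V = 1/175 (V = 1/((20 + 7) + 148) = 1/(27 + 148) = 1/175 ≈ 0.0057143)
(u(-3, H(0, 6)) + V)**2 = (-3 + 1/175)**2 = (-524/175)**2 = 274576/30625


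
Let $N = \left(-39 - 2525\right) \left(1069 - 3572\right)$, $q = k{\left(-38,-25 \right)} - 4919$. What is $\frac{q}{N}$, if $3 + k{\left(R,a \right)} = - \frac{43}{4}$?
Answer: $- \frac{19731}{25670768} \approx -0.00076862$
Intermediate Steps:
$k{\left(R,a \right)} = - \frac{55}{4}$ ($k{\left(R,a \right)} = -3 - \frac{43}{4} = - \frac{55}{4}$)
$q = - \frac{19731}{4}$ ($q = - \frac{55}{4} - 4919 = - \frac{19731}{4} \approx -4932.8$)
$N = 6417692$ ($N = \left(-2564\right) \left(-2503\right) = 6417692$)
$\frac{q}{N} = - \frac{19731}{4 \cdot 6417692} = \left(- \frac{19731}{4}\right) \frac{1}{6417692} = - \frac{19731}{25670768}$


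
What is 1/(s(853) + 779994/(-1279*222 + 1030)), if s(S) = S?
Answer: 141454/120270265 ≈ 0.0011761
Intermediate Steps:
1/(s(853) + 779994/(-1279*222 + 1030)) = 1/(853 + 779994/(-1279*222 + 1030)) = 1/(853 + 779994/(-283938 + 1030)) = 1/(853 + 779994/(-282908)) = 1/(853 + 779994*(-1/282908)) = 1/(853 - 389997/141454) = 1/(120270265/141454) = 141454/120270265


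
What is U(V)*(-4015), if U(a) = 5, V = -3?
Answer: -20075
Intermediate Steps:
U(V)*(-4015) = 5*(-4015) = -20075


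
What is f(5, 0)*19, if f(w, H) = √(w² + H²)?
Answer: 95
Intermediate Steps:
f(w, H) = √(H² + w²)
f(5, 0)*19 = √(0² + 5²)*19 = √(0 + 25)*19 = √25*19 = 5*19 = 95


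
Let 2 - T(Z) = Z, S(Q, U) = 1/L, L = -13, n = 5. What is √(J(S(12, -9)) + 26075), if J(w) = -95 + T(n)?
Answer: √25977 ≈ 161.17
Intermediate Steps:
S(Q, U) = -1/13 (S(Q, U) = 1/(-13) = -1/13)
T(Z) = 2 - Z
J(w) = -98 (J(w) = -95 + (2 - 1*5) = -95 + (2 - 5) = -95 - 3 = -98)
√(J(S(12, -9)) + 26075) = √(-98 + 26075) = √25977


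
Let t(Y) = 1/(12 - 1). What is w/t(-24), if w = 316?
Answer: 3476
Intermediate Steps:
t(Y) = 1/11
w/t(-24) = 316/(1/11) = 316*11 = 3476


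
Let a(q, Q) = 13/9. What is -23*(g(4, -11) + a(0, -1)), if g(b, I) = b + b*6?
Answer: -6095/9 ≈ -677.22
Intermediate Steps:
a(q, Q) = 13/9 (a(q, Q) = 13*(⅑) = 13/9)
g(b, I) = 7*b (g(b, I) = b + 6*b = 7*b)
-23*(g(4, -11) + a(0, -1)) = -23*(7*4 + 13/9) = -23*(28 + 13/9) = -23*265/9 = -6095/9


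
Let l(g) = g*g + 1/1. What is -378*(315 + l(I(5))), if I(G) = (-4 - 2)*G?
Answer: -459648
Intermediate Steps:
I(G) = -6*G
l(g) = 1 + g² (l(g) = g² + 1 = 1 + g²)
-378*(315 + l(I(5))) = -378*(315 + (1 + (-6*5)²)) = -378*(315 + (1 + (-30)²)) = -378*(315 + (1 + 900)) = -378*(315 + 901) = -378*1216 = -459648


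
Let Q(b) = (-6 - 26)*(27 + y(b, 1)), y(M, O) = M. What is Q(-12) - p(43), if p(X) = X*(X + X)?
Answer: -4178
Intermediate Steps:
p(X) = 2*X**2 (p(X) = X*(2*X) = 2*X**2)
Q(b) = -864 - 32*b (Q(b) = (-6 - 26)*(27 + b) = -32*(27 + b) = -864 - 32*b)
Q(-12) - p(43) = (-864 - 32*(-12)) - 2*43**2 = (-864 + 384) - 2*1849 = -480 - 1*3698 = -480 - 3698 = -4178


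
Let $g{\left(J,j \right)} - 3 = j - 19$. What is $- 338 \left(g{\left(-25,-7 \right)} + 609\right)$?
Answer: $-198068$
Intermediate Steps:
$g{\left(J,j \right)} = -16 + j$ ($g{\left(J,j \right)} = 3 + \left(j - 19\right) = 3 + \left(-19 + j\right) = -16 + j$)
$- 338 \left(g{\left(-25,-7 \right)} + 609\right) = - 338 \left(\left(-16 - 7\right) + 609\right) = - 338 \left(-23 + 609\right) = \left(-338\right) 586 = -198068$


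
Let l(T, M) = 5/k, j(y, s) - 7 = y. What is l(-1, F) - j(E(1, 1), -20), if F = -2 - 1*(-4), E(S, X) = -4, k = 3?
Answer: -4/3 ≈ -1.3333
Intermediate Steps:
F = 2 (F = -2 + 4 = 2)
j(y, s) = 7 + y
l(T, M) = 5/3
l(-1, F) - j(E(1, 1), -20) = 5/3 - (7 - 4) = 5/3 - 1*3 = 5/3 - 3 = -4/3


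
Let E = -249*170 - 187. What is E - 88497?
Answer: -131014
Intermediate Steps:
E = -42517 (E = -42330 - 187 = -42517)
E - 88497 = -42517 - 88497 = -131014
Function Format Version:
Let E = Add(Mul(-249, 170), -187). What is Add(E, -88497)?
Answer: -131014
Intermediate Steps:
E = -42517 (E = Add(-42330, -187) = -42517)
Add(E, -88497) = Add(-42517, -88497) = -131014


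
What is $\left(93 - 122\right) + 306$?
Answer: $277$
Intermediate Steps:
$\left(93 - 122\right) + 306 = -29 + 306 = 277$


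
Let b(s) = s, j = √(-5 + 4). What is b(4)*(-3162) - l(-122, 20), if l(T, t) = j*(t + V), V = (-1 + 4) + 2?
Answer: -12648 - 25*I ≈ -12648.0 - 25.0*I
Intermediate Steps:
j = I (j = √(-1) = I ≈ 1.0*I)
V = 5 (V = 3 + 2 = 5)
l(T, t) = I*(5 + t) (l(T, t) = I*(t + 5) = I*(5 + t))
b(4)*(-3162) - l(-122, 20) = 4*(-3162) - I*(5 + 20) = -12648 - I*25 = -12648 - 25*I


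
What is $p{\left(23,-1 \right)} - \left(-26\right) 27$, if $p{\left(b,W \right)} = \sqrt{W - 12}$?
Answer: $702 + i \sqrt{13} \approx 702.0 + 3.6056 i$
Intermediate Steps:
$p{\left(b,W \right)} = \sqrt{-12 + W}$
$p{\left(23,-1 \right)} - \left(-26\right) 27 = \sqrt{-12 - 1} - \left(-26\right) 27 = \sqrt{-13} - -702 = i \sqrt{13} + 702 = 702 + i \sqrt{13}$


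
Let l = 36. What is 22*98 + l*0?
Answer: 2156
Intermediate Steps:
22*98 + l*0 = 22*98 + 36*0 = 2156 + 0 = 2156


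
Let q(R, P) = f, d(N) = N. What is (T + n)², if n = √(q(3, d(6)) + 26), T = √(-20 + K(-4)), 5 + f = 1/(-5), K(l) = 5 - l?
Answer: 49/5 + 4*I*√1430/5 ≈ 9.8 + 30.252*I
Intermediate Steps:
f = -26/5 (f = -5 + 1/(-5) = -5 - ⅕ = -26/5 ≈ -5.2000)
q(R, P) = -26/5
T = I*√11 (T = √(-20 + (5 - 1*(-4))) = √(-20 + (5 + 4)) = √(-20 + 9) = √(-11) = I*√11 ≈ 3.3166*I)
n = 2*√130/5 (n = √(-26/5 + 26) = √(104/5) = 2*√130/5 ≈ 4.5607)
(T + n)² = (I*√11 + 2*√130/5)² = (2*√130/5 + I*√11)²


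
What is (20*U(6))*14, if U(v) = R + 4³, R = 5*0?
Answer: 17920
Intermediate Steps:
R = 0
U(v) = 64 (U(v) = 0 + 4³ = 0 + 64 = 64)
(20*U(6))*14 = (20*64)*14 = 1280*14 = 17920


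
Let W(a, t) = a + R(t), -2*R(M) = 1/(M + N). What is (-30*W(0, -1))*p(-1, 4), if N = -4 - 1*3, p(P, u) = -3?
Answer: 45/8 ≈ 5.6250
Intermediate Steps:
N = -7 (N = -4 - 3 = -7)
R(M) = -1/(2*(-7 + M)) (R(M) = -1/(2*(M - 7)) = -1/(2*(-7 + M)))
W(a, t) = a - 1/(-14 + 2*t)
(-30*W(0, -1))*p(-1, 4) = -30*(-½ + 0*(-7 - 1))/(-7 - 1)*(-3) = -30*(-½ + 0*(-8))/(-8)*(-3) = -(-15)*(-½ + 0)/4*(-3) = -(-15)*(-1)/(4*2)*(-3) = -30*1/16*(-3) = -15/8*(-3) = 45/8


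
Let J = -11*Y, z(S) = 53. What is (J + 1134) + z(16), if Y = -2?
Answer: 1209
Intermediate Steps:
J = 22 (J = -11*(-2) = 22)
(J + 1134) + z(16) = (22 + 1134) + 53 = 1156 + 53 = 1209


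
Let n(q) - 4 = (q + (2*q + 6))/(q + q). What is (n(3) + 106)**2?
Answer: 50625/4 ≈ 12656.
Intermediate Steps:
n(q) = 4 + (6 + 3*q)/(2*q) (n(q) = 4 + (q + (2*q + 6))/(q + q) = 4 + (q + (6 + 2*q))/((2*q)) = 4 + (6 + 3*q)*(1/(2*q)) = 4 + (6 + 3*q)/(2*q))
(n(3) + 106)**2 = ((11/2 + 3/3) + 106)**2 = ((11/2 + 3*(1/3)) + 106)**2 = ((11/2 + 1) + 106)**2 = (13/2 + 106)**2 = (225/2)**2 = 50625/4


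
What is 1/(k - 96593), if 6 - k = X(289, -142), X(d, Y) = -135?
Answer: -1/96452 ≈ -1.0368e-5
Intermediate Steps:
k = 141 (k = 6 - 1*(-135) = 6 + 135 = 141)
1/(k - 96593) = 1/(141 - 96593) = 1/(-96452) = -1/96452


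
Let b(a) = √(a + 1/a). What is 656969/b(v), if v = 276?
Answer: 1313938*√5256213/76177 ≈ 39545.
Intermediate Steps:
656969/b(v) = 656969/(√(276 + 1/276)) = 656969/(√(76177/276)) = 656969/((√5256213/138)) = 656969*(2*√5256213/76177) = 1313938*√5256213/76177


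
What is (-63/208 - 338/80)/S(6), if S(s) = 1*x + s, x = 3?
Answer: -4709/9360 ≈ -0.50310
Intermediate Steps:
S(s) = 3 + s (S(s) = 1*3 + s = 3 + s)
(-63/208 - 338/80)/S(6) = (-63/208 - 338/80)/(3 + 6) = (-63*1/208 - 338*1/80)/9 = (-63/208 - 169/40)*(1/9) = -4709/1040*1/9 = -4709/9360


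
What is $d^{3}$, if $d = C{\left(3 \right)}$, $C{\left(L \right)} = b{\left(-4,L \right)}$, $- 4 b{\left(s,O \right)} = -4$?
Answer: $1$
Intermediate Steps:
$b{\left(s,O \right)} = 1$ ($b{\left(s,O \right)} = \left(- \frac{1}{4}\right) \left(-4\right) = 1$)
$C{\left(L \right)} = 1$
$d = 1$
$d^{3} = 1^{3} = 1$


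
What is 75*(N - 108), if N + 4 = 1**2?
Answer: -8325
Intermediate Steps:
N = -3 (N = -4 + 1**2 = -4 + 1 = -3)
75*(N - 108) = 75*(-3 - 108) = 75*(-111) = -8325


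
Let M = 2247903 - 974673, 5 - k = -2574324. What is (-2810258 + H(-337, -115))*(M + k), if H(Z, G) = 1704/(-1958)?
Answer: -118939004895254/11 ≈ -1.0813e+13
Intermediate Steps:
k = 2574329 (k = 5 - 1*(-2574324) = 5 + 2574324 = 2574329)
H(Z, G) = -852/979 (H(Z, G) = 1704*(-1/1958) = -852/979)
M = 1273230
(-2810258 + H(-337, -115))*(M + k) = (-2810258 - 852/979)*(1273230 + 2574329) = -2751243434/979*3847559 = -118939004895254/11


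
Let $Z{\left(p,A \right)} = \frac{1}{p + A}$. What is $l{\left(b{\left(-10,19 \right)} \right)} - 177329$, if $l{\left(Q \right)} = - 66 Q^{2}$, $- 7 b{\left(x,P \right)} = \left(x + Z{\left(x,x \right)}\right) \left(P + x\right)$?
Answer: $- \frac{1845816073}{9800} \approx -1.8835 \cdot 10^{5}$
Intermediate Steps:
$Z{\left(p,A \right)} = \frac{1}{A + p}$
$b{\left(x,P \right)} = - \frac{\left(P + x\right) \left(x + \frac{1}{2 x}\right)}{7}$ ($b{\left(x,P \right)} = - \frac{\left(x + \frac{1}{x + x}\right) \left(P + x\right)}{7} = - \frac{\left(x + \frac{1}{2 x}\right) \left(P + x\right)}{7} = - \frac{\left(P + x\right) \left(x + \frac{1}{2 x}\right)}{7}$)
$l{\left(b{\left(-10,19 \right)} \right)} - 177329 = - 66 \left(\frac{\left(-1\right) 19 - 10 \left(-1 - 2 \left(-10\right)^{2} - 38 \left(-10\right)\right)}{14 \left(-10\right)}\right)^{2} - 177329 = - 66 \left(\frac{1}{14} \left(- \frac{1}{10}\right) \left(-19 - 10 \left(-1 - 200 + 380\right)\right)\right)^{2} - 177329 = - 66 \left(\frac{1}{14} \left(- \frac{1}{10}\right) \left(-19 - 1790\right)\right)^{2} - 177329 = - 66 \left(\frac{1}{14} \left(- \frac{1}{10}\right) \left(-1809\right)\right)^{2} - 177329 = - 66 \left(\frac{1809}{140}\right)^{2} - 177329 = \left(-66\right) \frac{3272481}{19600} - 177329 = - \frac{107991873}{9800} - 177329 = - \frac{1845816073}{9800}$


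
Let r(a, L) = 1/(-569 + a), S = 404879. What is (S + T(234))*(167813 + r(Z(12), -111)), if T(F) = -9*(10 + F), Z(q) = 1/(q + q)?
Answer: 922742654655353/13655 ≈ 6.7575e+10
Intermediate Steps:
Z(q) = 1/(2*q)
T(F) = -90 - 9*F
(S + T(234))*(167813 + r(Z(12), -111)) = (404879 + (-90 - 9*234))*(167813 + 1/(-569 + (½)/12)) = (404879 + (-90 - 2106))*(167813 + 1/(-569 + (½)*(1/12))) = (404879 - 2196)*(167813 + 1/(-569 + 1/24)) = 402683*(167813 + 1/(-13655/24)) = 402683*(167813 - 24/13655) = 402683*(2291486491/13655) = 922742654655353/13655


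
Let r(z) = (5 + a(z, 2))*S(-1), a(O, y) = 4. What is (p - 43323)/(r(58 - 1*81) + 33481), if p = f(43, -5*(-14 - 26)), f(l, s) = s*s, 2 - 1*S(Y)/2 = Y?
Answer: -3323/33535 ≈ -0.099090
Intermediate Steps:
S(Y) = 4 - 2*Y
f(l, s) = s²
p = 40000 (p = (-5*(-14 - 26))² = (-5*(-40))² = 200² = 40000)
r(z) = 54 (r(z) = (5 + 4)*(4 - 2*(-1)) = 9*(4 + 2) = 9*6 = 54)
(p - 43323)/(r(58 - 1*81) + 33481) = (40000 - 43323)/(54 + 33481) = -3323/33535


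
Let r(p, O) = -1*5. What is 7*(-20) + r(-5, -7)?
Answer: -145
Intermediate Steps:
r(p, O) = -5
7*(-20) + r(-5, -7) = 7*(-20) - 5 = -140 - 5 = -145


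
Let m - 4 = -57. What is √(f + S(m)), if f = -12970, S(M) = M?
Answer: 3*I*√1447 ≈ 114.12*I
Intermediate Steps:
m = -53 (m = 4 - 57 = -53)
√(f + S(m)) = √(-12970 - 53) = √(-13023) = 3*I*√1447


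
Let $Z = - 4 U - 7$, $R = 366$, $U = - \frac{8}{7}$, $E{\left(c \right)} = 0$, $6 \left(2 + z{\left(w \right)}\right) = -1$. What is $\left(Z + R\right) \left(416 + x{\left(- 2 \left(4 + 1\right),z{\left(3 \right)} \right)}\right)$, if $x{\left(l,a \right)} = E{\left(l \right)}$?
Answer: $\frac{1058720}{7} \approx 1.5125 \cdot 10^{5}$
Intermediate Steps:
$z{\left(w \right)} = - \frac{13}{6}$ ($z{\left(w \right)} = -2 + \frac{1}{6} \left(-1\right) = -2 - \frac{1}{6} = - \frac{13}{6}$)
$U = - \frac{8}{7}$ ($U = \left(-8\right) \frac{1}{7} = - \frac{8}{7} \approx -1.1429$)
$x{\left(l,a \right)} = 0$
$Z = - \frac{17}{7}$ ($Z = \left(-4\right) \left(- \frac{8}{7}\right) - 7 = \frac{32}{7} - 7 = - \frac{17}{7} \approx -2.4286$)
$\left(Z + R\right) \left(416 + x{\left(- 2 \left(4 + 1\right),z{\left(3 \right)} \right)}\right) = \left(- \frac{17}{7} + 366\right) \left(416 + 0\right) = \frac{2545}{7} \cdot 416 = \frac{1058720}{7}$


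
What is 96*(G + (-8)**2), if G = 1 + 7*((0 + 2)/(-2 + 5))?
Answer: 6688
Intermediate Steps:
G = 17/3 (G = 1 + 7*(2/3) = 1 + 14/3 = 17/3 ≈ 5.6667)
96*(G + (-8)**2) = 96*(17/3 + (-8)**2) = 96*(17/3 + 64) = 96*(209/3) = 6688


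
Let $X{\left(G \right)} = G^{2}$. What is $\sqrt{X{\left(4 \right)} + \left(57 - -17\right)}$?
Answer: $3 \sqrt{10} \approx 9.4868$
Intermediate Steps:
$\sqrt{X{\left(4 \right)} + \left(57 - -17\right)} = \sqrt{4^{2} + \left(57 - -17\right)} = \sqrt{16 + \left(57 + 17\right)} = \sqrt{16 + 74} = \sqrt{90} = 3 \sqrt{10}$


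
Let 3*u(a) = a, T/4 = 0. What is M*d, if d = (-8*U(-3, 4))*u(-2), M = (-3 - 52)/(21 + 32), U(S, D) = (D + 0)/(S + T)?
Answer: 3520/477 ≈ 7.3795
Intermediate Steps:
T = 0 (T = 4*0 = 0)
u(a) = a/3
U(S, D) = D/S (U(S, D) = (D + 0)/(S + 0) = D/S)
M = -55/53 ≈ -1.0377
d = -64/9 (d = (-32/(-3))*((1/3)*(-2)) = -32*(-1)/3*(-2/3) = -8*(-4/3)*(-2/3) = (32/3)*(-2/3) = -64/9 ≈ -7.1111)
M*d = -55/53*(-64/9) = 3520/477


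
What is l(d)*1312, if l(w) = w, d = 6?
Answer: 7872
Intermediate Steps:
l(d)*1312 = 6*1312 = 7872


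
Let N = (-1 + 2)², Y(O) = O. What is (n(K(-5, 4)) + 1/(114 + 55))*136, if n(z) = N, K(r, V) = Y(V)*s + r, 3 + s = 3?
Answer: 23120/169 ≈ 136.80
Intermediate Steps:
s = 0 (s = -3 + 3 = 0)
K(r, V) = r (K(r, V) = V*0 + r = 0 + r = r)
N = 1 (N = 1² = 1)
n(z) = 1
(n(K(-5, 4)) + 1/(114 + 55))*136 = (1 + 1/(114 + 55))*136 = (1 + 1/169)*136 = (170/169)*136 = 23120/169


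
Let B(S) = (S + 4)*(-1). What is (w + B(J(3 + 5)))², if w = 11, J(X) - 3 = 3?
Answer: 1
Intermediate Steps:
J(X) = 6 (J(X) = 3 + 3 = 6)
B(S) = -4 - S (B(S) = (4 + S)*(-1) = -4 - S)
(w + B(J(3 + 5)))² = (11 + (-4 - 1*6))² = (11 + (-4 - 6))² = (11 - 10)² = 1² = 1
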